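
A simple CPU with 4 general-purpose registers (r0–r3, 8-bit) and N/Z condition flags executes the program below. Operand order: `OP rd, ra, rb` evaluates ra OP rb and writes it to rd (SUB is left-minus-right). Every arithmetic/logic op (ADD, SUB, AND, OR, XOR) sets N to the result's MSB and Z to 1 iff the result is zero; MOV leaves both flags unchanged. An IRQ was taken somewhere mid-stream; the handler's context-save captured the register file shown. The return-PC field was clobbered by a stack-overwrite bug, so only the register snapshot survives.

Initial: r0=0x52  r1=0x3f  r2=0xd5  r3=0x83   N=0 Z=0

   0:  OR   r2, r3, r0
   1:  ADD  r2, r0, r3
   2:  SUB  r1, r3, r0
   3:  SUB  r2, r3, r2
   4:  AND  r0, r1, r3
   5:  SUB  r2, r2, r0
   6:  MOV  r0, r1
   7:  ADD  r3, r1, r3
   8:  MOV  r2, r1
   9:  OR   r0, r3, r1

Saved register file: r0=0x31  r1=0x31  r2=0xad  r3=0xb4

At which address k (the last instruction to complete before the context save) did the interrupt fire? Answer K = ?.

K = 7

after  0: r0=0x52 r1=0x3f r2=0xd3 r3=0x83  N=1 Z=0
after  1: r0=0x52 r1=0x3f r2=0xd5 r3=0x83  N=1 Z=0
after  2: r0=0x52 r1=0x31 r2=0xd5 r3=0x83  N=0 Z=0
after  3: r0=0x52 r1=0x31 r2=0xae r3=0x83  N=1 Z=0
after  4: r0=0x01 r1=0x31 r2=0xae r3=0x83  N=0 Z=0
after  5: r0=0x01 r1=0x31 r2=0xad r3=0x83  N=1 Z=0
after  6: r0=0x31 r1=0x31 r2=0xad r3=0x83  N=1 Z=0
after  7: r0=0x31 r1=0x31 r2=0xad r3=0xb4  N=1 Z=0
-- IRQ taken; context saved, return-PC = 8 --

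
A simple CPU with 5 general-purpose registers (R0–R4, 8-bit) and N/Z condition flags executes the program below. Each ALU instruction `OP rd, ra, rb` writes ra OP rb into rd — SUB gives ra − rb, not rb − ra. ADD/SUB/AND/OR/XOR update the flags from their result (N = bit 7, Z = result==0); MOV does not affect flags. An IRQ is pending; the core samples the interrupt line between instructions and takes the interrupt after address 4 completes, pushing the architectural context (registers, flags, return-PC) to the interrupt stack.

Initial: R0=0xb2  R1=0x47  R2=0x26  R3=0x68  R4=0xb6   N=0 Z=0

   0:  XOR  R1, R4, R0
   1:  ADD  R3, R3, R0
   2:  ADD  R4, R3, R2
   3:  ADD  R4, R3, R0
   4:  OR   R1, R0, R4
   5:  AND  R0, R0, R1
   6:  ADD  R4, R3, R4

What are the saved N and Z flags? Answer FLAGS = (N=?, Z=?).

after  0: R0=0xb2 R1=0x04 R2=0x26 R3=0x68 R4=0xb6  N=0 Z=0
after  1: R0=0xb2 R1=0x04 R2=0x26 R3=0x1a R4=0xb6  N=0 Z=0
after  2: R0=0xb2 R1=0x04 R2=0x26 R3=0x1a R4=0x40  N=0 Z=0
after  3: R0=0xb2 R1=0x04 R2=0x26 R3=0x1a R4=0xcc  N=1 Z=0
after  4: R0=0xb2 R1=0xfe R2=0x26 R3=0x1a R4=0xcc  N=1 Z=0
-- IRQ taken; context saved, return-PC = 5 --

FLAGS = (N=1, Z=0)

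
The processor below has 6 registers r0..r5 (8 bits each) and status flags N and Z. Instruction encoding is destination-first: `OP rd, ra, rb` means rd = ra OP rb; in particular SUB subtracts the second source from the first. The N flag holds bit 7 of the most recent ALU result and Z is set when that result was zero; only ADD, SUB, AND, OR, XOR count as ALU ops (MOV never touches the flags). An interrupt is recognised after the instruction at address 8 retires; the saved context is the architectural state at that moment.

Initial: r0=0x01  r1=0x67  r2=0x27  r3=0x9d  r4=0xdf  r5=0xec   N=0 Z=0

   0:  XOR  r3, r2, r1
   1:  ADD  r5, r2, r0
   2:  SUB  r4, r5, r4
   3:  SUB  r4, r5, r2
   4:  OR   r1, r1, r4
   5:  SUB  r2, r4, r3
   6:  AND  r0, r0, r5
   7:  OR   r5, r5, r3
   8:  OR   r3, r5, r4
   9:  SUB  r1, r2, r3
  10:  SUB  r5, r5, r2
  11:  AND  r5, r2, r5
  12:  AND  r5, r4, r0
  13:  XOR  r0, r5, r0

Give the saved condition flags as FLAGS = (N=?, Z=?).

after  0: r0=0x01 r1=0x67 r2=0x27 r3=0x40 r4=0xdf r5=0xec  N=0 Z=0
after  1: r0=0x01 r1=0x67 r2=0x27 r3=0x40 r4=0xdf r5=0x28  N=0 Z=0
after  2: r0=0x01 r1=0x67 r2=0x27 r3=0x40 r4=0x49 r5=0x28  N=0 Z=0
after  3: r0=0x01 r1=0x67 r2=0x27 r3=0x40 r4=0x01 r5=0x28  N=0 Z=0
after  4: r0=0x01 r1=0x67 r2=0x27 r3=0x40 r4=0x01 r5=0x28  N=0 Z=0
after  5: r0=0x01 r1=0x67 r2=0xc1 r3=0x40 r4=0x01 r5=0x28  N=1 Z=0
after  6: r0=0x00 r1=0x67 r2=0xc1 r3=0x40 r4=0x01 r5=0x28  N=0 Z=1
after  7: r0=0x00 r1=0x67 r2=0xc1 r3=0x40 r4=0x01 r5=0x68  N=0 Z=0
after  8: r0=0x00 r1=0x67 r2=0xc1 r3=0x69 r4=0x01 r5=0x68  N=0 Z=0
-- IRQ taken; context saved, return-PC = 9 --

FLAGS = (N=0, Z=0)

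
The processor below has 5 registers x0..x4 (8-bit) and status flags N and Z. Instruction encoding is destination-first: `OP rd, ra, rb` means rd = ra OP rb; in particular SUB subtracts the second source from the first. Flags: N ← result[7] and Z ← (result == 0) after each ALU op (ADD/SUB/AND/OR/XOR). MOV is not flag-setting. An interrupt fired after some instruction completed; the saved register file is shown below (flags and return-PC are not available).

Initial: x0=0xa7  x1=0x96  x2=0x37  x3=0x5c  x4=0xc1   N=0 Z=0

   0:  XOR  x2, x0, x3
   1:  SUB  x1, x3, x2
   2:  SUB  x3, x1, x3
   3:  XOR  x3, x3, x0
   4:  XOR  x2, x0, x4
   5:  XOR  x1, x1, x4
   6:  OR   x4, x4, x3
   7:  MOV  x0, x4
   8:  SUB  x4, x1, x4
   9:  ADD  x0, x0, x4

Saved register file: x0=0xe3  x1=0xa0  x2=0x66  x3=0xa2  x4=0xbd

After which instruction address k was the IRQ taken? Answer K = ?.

after  0: x0=0xa7 x1=0x96 x2=0xfb x3=0x5c x4=0xc1  N=1 Z=0
after  1: x0=0xa7 x1=0x61 x2=0xfb x3=0x5c x4=0xc1  N=0 Z=0
after  2: x0=0xa7 x1=0x61 x2=0xfb x3=0x05 x4=0xc1  N=0 Z=0
after  3: x0=0xa7 x1=0x61 x2=0xfb x3=0xa2 x4=0xc1  N=1 Z=0
after  4: x0=0xa7 x1=0x61 x2=0x66 x3=0xa2 x4=0xc1  N=0 Z=0
after  5: x0=0xa7 x1=0xa0 x2=0x66 x3=0xa2 x4=0xc1  N=1 Z=0
after  6: x0=0xa7 x1=0xa0 x2=0x66 x3=0xa2 x4=0xe3  N=1 Z=0
after  7: x0=0xe3 x1=0xa0 x2=0x66 x3=0xa2 x4=0xe3  N=1 Z=0
after  8: x0=0xe3 x1=0xa0 x2=0x66 x3=0xa2 x4=0xbd  N=1 Z=0
-- IRQ taken; context saved, return-PC = 9 --

K = 8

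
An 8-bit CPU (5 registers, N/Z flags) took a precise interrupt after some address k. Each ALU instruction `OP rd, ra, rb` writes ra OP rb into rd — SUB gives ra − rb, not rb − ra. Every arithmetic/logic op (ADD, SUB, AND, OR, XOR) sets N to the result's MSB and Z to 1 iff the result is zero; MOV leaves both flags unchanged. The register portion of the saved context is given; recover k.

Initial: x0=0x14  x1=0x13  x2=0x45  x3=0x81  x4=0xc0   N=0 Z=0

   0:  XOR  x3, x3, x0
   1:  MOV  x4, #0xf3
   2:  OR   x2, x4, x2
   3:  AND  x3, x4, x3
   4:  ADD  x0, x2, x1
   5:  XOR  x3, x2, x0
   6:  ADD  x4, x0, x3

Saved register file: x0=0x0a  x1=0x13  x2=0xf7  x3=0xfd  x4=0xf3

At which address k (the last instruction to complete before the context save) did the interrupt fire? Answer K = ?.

after  0: x0=0x14 x1=0x13 x2=0x45 x3=0x95 x4=0xc0  N=1 Z=0
after  1: x0=0x14 x1=0x13 x2=0x45 x3=0x95 x4=0xf3  N=1 Z=0
after  2: x0=0x14 x1=0x13 x2=0xf7 x3=0x95 x4=0xf3  N=1 Z=0
after  3: x0=0x14 x1=0x13 x2=0xf7 x3=0x91 x4=0xf3  N=1 Z=0
after  4: x0=0x0a x1=0x13 x2=0xf7 x3=0x91 x4=0xf3  N=0 Z=0
after  5: x0=0x0a x1=0x13 x2=0xf7 x3=0xfd x4=0xf3  N=1 Z=0
-- IRQ taken; context saved, return-PC = 6 --

K = 5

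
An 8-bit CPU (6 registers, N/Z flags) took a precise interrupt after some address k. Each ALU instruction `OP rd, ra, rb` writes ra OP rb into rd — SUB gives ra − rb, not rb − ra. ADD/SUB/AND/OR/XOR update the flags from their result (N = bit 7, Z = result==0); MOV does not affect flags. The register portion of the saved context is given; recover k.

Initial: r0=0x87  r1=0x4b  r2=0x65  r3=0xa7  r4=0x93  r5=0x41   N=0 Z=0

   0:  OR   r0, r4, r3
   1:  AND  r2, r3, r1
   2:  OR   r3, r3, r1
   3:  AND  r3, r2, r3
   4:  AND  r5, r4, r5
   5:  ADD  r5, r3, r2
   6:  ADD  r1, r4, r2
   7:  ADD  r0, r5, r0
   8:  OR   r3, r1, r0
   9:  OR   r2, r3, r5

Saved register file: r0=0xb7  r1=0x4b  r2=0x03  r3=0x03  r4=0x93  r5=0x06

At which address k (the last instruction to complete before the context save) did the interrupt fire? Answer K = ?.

after  0: r0=0xb7 r1=0x4b r2=0x65 r3=0xa7 r4=0x93 r5=0x41  N=1 Z=0
after  1: r0=0xb7 r1=0x4b r2=0x03 r3=0xa7 r4=0x93 r5=0x41  N=0 Z=0
after  2: r0=0xb7 r1=0x4b r2=0x03 r3=0xef r4=0x93 r5=0x41  N=1 Z=0
after  3: r0=0xb7 r1=0x4b r2=0x03 r3=0x03 r4=0x93 r5=0x41  N=0 Z=0
after  4: r0=0xb7 r1=0x4b r2=0x03 r3=0x03 r4=0x93 r5=0x01  N=0 Z=0
after  5: r0=0xb7 r1=0x4b r2=0x03 r3=0x03 r4=0x93 r5=0x06  N=0 Z=0
-- IRQ taken; context saved, return-PC = 6 --

K = 5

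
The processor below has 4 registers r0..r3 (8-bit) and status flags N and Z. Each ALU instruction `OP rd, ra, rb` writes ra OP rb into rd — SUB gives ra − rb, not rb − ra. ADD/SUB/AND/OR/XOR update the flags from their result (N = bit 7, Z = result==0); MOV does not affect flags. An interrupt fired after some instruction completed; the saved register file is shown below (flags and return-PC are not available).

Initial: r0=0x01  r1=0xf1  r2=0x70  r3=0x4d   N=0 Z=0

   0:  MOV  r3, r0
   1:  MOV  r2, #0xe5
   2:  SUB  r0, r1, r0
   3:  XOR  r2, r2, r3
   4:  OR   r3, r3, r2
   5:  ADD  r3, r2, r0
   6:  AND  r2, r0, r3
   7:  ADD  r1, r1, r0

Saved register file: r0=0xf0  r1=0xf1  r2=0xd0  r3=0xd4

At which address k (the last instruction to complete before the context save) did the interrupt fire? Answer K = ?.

K = 6

after  0: r0=0x01 r1=0xf1 r2=0x70 r3=0x01  N=0 Z=0
after  1: r0=0x01 r1=0xf1 r2=0xe5 r3=0x01  N=0 Z=0
after  2: r0=0xf0 r1=0xf1 r2=0xe5 r3=0x01  N=1 Z=0
after  3: r0=0xf0 r1=0xf1 r2=0xe4 r3=0x01  N=1 Z=0
after  4: r0=0xf0 r1=0xf1 r2=0xe4 r3=0xe5  N=1 Z=0
after  5: r0=0xf0 r1=0xf1 r2=0xe4 r3=0xd4  N=1 Z=0
after  6: r0=0xf0 r1=0xf1 r2=0xd0 r3=0xd4  N=1 Z=0
-- IRQ taken; context saved, return-PC = 7 --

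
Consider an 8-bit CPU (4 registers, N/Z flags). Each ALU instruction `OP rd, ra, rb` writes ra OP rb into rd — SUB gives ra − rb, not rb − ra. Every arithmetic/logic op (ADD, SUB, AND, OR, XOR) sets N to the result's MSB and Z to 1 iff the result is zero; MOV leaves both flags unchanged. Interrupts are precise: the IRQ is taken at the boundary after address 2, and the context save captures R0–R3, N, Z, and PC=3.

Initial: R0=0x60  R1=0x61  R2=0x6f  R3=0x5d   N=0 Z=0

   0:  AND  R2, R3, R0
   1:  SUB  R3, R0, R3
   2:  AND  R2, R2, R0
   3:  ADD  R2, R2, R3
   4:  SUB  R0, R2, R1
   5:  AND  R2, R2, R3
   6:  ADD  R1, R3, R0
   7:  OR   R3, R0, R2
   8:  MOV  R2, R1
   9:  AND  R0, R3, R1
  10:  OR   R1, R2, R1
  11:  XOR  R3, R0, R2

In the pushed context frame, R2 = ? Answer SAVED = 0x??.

after  0: R0=0x60 R1=0x61 R2=0x40 R3=0x5d  N=0 Z=0
after  1: R0=0x60 R1=0x61 R2=0x40 R3=0x03  N=0 Z=0
after  2: R0=0x60 R1=0x61 R2=0x40 R3=0x03  N=0 Z=0
-- IRQ taken; context saved, return-PC = 3 --

SAVED = 0x40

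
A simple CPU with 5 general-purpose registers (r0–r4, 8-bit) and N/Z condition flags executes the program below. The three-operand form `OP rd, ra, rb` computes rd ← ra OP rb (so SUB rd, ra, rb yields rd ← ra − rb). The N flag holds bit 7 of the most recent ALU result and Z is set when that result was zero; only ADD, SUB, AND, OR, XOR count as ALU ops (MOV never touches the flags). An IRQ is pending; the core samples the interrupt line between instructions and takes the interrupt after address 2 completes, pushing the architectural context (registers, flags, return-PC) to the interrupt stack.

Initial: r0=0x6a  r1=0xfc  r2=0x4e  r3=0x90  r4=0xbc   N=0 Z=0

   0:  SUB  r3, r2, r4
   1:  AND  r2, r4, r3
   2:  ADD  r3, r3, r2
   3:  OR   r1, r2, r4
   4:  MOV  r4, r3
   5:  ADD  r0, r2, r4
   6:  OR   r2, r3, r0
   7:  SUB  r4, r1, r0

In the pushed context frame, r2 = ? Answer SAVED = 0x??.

SAVED = 0x90

after  0: r0=0x6a r1=0xfc r2=0x4e r3=0x92 r4=0xbc  N=1 Z=0
after  1: r0=0x6a r1=0xfc r2=0x90 r3=0x92 r4=0xbc  N=1 Z=0
after  2: r0=0x6a r1=0xfc r2=0x90 r3=0x22 r4=0xbc  N=0 Z=0
-- IRQ taken; context saved, return-PC = 3 --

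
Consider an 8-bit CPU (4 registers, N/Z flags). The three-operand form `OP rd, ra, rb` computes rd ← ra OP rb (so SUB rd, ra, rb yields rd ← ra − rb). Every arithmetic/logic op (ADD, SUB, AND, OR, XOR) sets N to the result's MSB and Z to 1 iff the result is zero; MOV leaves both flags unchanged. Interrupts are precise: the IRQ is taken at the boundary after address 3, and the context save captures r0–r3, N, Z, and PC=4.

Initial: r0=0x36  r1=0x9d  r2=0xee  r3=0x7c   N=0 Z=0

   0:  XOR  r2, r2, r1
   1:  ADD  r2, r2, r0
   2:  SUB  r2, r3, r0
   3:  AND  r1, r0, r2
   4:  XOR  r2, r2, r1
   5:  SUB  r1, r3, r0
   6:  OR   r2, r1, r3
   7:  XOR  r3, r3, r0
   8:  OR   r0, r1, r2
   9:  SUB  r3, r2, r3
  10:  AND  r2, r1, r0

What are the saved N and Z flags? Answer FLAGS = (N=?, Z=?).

FLAGS = (N=0, Z=0)

after  0: r0=0x36 r1=0x9d r2=0x73 r3=0x7c  N=0 Z=0
after  1: r0=0x36 r1=0x9d r2=0xa9 r3=0x7c  N=1 Z=0
after  2: r0=0x36 r1=0x9d r2=0x46 r3=0x7c  N=0 Z=0
after  3: r0=0x36 r1=0x06 r2=0x46 r3=0x7c  N=0 Z=0
-- IRQ taken; context saved, return-PC = 4 --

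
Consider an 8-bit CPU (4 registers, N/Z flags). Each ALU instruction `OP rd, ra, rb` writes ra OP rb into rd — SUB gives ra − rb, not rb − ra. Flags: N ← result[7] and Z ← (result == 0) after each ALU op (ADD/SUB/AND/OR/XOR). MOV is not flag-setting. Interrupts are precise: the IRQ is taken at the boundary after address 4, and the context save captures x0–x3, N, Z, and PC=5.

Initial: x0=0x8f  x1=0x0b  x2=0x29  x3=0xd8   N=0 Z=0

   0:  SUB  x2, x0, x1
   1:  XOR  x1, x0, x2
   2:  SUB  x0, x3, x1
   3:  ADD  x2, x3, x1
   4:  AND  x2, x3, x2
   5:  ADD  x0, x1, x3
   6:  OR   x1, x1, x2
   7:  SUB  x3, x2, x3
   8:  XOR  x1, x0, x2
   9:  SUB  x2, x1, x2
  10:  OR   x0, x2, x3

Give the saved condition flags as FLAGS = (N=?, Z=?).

FLAGS = (N=1, Z=0)

after  0: x0=0x8f x1=0x0b x2=0x84 x3=0xd8  N=1 Z=0
after  1: x0=0x8f x1=0x0b x2=0x84 x3=0xd8  N=0 Z=0
after  2: x0=0xcd x1=0x0b x2=0x84 x3=0xd8  N=1 Z=0
after  3: x0=0xcd x1=0x0b x2=0xe3 x3=0xd8  N=1 Z=0
after  4: x0=0xcd x1=0x0b x2=0xc0 x3=0xd8  N=1 Z=0
-- IRQ taken; context saved, return-PC = 5 --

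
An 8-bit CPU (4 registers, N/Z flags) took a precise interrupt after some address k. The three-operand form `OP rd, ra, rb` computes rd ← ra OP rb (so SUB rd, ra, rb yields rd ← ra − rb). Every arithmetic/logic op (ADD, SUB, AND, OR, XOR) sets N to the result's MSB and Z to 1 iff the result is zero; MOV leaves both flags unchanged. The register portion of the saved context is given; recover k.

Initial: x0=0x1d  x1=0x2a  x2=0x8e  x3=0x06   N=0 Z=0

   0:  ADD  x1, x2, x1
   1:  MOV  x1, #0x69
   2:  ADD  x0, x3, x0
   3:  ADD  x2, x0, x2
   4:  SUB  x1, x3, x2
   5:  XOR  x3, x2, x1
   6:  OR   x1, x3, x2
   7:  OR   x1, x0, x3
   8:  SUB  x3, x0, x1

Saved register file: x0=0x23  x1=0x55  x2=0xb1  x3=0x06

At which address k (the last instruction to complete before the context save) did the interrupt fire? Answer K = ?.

after  0: x0=0x1d x1=0xb8 x2=0x8e x3=0x06  N=1 Z=0
after  1: x0=0x1d x1=0x69 x2=0x8e x3=0x06  N=1 Z=0
after  2: x0=0x23 x1=0x69 x2=0x8e x3=0x06  N=0 Z=0
after  3: x0=0x23 x1=0x69 x2=0xb1 x3=0x06  N=1 Z=0
after  4: x0=0x23 x1=0x55 x2=0xb1 x3=0x06  N=0 Z=0
-- IRQ taken; context saved, return-PC = 5 --

K = 4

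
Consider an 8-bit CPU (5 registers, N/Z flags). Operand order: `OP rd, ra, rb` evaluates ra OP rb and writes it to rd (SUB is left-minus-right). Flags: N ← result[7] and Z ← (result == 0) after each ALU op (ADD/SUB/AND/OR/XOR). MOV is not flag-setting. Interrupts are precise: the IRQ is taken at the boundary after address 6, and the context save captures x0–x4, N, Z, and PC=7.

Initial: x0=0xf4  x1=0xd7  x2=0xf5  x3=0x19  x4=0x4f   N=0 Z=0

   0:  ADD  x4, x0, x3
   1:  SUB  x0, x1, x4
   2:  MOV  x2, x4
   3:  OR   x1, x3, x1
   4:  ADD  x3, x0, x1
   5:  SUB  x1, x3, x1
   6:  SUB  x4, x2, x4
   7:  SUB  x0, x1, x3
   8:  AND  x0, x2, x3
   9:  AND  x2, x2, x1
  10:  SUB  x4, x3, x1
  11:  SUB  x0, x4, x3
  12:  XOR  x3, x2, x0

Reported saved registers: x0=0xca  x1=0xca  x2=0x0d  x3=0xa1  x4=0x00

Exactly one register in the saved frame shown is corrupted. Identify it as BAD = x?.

after  0: x0=0xf4 x1=0xd7 x2=0xf5 x3=0x19 x4=0x0d  N=0 Z=0
after  1: x0=0xca x1=0xd7 x2=0xf5 x3=0x19 x4=0x0d  N=1 Z=0
after  2: x0=0xca x1=0xd7 x2=0x0d x3=0x19 x4=0x0d  N=1 Z=0
after  3: x0=0xca x1=0xdf x2=0x0d x3=0x19 x4=0x0d  N=1 Z=0
after  4: x0=0xca x1=0xdf x2=0x0d x3=0xa9 x4=0x0d  N=1 Z=0
after  5: x0=0xca x1=0xca x2=0x0d x3=0xa9 x4=0x0d  N=1 Z=0
after  6: x0=0xca x1=0xca x2=0x0d x3=0xa9 x4=0x00  N=0 Z=1
-- IRQ taken; context saved, return-PC = 7 --
mismatch: x3: reported 0xa1 vs actual 0xa9

BAD = x3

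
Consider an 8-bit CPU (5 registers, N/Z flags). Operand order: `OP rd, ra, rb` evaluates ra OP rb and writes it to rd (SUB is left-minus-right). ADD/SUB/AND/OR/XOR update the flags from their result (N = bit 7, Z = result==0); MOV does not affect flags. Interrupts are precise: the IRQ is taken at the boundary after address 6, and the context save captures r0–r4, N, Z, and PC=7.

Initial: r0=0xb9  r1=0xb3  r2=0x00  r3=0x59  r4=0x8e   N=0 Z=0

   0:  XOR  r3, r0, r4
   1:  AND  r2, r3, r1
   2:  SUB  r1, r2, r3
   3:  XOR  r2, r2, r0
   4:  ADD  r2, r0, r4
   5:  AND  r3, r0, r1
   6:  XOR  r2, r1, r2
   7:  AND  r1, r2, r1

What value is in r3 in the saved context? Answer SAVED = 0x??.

SAVED = 0xb8

after  0: r0=0xb9 r1=0xb3 r2=0x00 r3=0x37 r4=0x8e  N=0 Z=0
after  1: r0=0xb9 r1=0xb3 r2=0x33 r3=0x37 r4=0x8e  N=0 Z=0
after  2: r0=0xb9 r1=0xfc r2=0x33 r3=0x37 r4=0x8e  N=1 Z=0
after  3: r0=0xb9 r1=0xfc r2=0x8a r3=0x37 r4=0x8e  N=1 Z=0
after  4: r0=0xb9 r1=0xfc r2=0x47 r3=0x37 r4=0x8e  N=0 Z=0
after  5: r0=0xb9 r1=0xfc r2=0x47 r3=0xb8 r4=0x8e  N=1 Z=0
after  6: r0=0xb9 r1=0xfc r2=0xbb r3=0xb8 r4=0x8e  N=1 Z=0
-- IRQ taken; context saved, return-PC = 7 --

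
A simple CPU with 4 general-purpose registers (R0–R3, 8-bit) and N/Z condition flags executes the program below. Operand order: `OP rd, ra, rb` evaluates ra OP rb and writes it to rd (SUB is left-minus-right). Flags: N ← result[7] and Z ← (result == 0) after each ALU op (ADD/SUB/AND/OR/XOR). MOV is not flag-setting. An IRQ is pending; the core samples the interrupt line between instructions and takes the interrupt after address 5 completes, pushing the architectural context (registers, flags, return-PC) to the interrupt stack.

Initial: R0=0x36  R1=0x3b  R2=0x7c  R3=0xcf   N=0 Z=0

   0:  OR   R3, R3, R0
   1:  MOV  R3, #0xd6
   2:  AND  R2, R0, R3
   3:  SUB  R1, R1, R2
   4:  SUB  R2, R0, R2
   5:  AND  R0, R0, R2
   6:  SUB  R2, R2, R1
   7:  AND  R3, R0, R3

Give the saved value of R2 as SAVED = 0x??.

SAVED = 0x20

after  0: R0=0x36 R1=0x3b R2=0x7c R3=0xff  N=1 Z=0
after  1: R0=0x36 R1=0x3b R2=0x7c R3=0xd6  N=1 Z=0
after  2: R0=0x36 R1=0x3b R2=0x16 R3=0xd6  N=0 Z=0
after  3: R0=0x36 R1=0x25 R2=0x16 R3=0xd6  N=0 Z=0
after  4: R0=0x36 R1=0x25 R2=0x20 R3=0xd6  N=0 Z=0
after  5: R0=0x20 R1=0x25 R2=0x20 R3=0xd6  N=0 Z=0
-- IRQ taken; context saved, return-PC = 6 --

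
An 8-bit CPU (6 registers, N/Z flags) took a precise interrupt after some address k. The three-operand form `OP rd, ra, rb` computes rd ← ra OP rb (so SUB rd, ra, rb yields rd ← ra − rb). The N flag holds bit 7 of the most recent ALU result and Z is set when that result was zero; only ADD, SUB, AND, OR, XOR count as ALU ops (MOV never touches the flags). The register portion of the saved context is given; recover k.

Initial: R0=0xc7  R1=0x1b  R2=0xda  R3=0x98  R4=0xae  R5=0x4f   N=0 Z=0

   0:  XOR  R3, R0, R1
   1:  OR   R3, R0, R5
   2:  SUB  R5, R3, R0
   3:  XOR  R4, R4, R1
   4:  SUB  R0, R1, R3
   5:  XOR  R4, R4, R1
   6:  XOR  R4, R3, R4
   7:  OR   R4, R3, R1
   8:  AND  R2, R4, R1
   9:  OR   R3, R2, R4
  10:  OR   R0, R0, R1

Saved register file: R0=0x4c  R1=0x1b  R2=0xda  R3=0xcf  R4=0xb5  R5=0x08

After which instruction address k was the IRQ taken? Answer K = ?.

K = 4

after  0: R0=0xc7 R1=0x1b R2=0xda R3=0xdc R4=0xae R5=0x4f  N=1 Z=0
after  1: R0=0xc7 R1=0x1b R2=0xda R3=0xcf R4=0xae R5=0x4f  N=1 Z=0
after  2: R0=0xc7 R1=0x1b R2=0xda R3=0xcf R4=0xae R5=0x08  N=0 Z=0
after  3: R0=0xc7 R1=0x1b R2=0xda R3=0xcf R4=0xb5 R5=0x08  N=1 Z=0
after  4: R0=0x4c R1=0x1b R2=0xda R3=0xcf R4=0xb5 R5=0x08  N=0 Z=0
-- IRQ taken; context saved, return-PC = 5 --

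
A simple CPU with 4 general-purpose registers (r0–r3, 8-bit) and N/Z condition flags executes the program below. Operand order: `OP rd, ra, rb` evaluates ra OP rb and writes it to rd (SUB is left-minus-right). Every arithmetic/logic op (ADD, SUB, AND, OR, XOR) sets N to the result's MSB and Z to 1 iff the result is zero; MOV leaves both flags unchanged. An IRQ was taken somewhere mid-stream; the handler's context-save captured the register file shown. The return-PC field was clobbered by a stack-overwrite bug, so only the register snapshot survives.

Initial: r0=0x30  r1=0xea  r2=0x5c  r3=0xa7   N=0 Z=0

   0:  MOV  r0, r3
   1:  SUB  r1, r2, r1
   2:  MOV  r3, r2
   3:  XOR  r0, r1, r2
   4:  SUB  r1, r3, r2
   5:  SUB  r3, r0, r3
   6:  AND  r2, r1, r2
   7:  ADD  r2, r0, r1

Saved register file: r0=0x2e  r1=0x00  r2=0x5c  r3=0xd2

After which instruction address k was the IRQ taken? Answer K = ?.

K = 5

after  0: r0=0xa7 r1=0xea r2=0x5c r3=0xa7  N=0 Z=0
after  1: r0=0xa7 r1=0x72 r2=0x5c r3=0xa7  N=0 Z=0
after  2: r0=0xa7 r1=0x72 r2=0x5c r3=0x5c  N=0 Z=0
after  3: r0=0x2e r1=0x72 r2=0x5c r3=0x5c  N=0 Z=0
after  4: r0=0x2e r1=0x00 r2=0x5c r3=0x5c  N=0 Z=1
after  5: r0=0x2e r1=0x00 r2=0x5c r3=0xd2  N=1 Z=0
-- IRQ taken; context saved, return-PC = 6 --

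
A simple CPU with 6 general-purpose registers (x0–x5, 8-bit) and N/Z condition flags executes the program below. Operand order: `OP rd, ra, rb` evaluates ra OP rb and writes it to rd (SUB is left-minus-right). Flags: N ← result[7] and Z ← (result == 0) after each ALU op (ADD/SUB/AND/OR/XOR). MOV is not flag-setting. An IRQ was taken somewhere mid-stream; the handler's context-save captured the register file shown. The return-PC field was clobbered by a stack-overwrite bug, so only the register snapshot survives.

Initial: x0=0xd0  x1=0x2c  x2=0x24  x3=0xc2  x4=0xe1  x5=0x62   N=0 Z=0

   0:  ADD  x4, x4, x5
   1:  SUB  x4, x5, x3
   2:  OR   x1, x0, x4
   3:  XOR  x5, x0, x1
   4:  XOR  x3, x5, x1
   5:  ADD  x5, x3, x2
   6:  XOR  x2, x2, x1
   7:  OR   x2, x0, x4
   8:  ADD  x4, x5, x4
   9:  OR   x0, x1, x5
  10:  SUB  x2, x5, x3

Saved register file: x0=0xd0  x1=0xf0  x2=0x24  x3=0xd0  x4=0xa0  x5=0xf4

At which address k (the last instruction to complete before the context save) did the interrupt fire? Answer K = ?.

K = 5

after  0: x0=0xd0 x1=0x2c x2=0x24 x3=0xc2 x4=0x43 x5=0x62  N=0 Z=0
after  1: x0=0xd0 x1=0x2c x2=0x24 x3=0xc2 x4=0xa0 x5=0x62  N=1 Z=0
after  2: x0=0xd0 x1=0xf0 x2=0x24 x3=0xc2 x4=0xa0 x5=0x62  N=1 Z=0
after  3: x0=0xd0 x1=0xf0 x2=0x24 x3=0xc2 x4=0xa0 x5=0x20  N=0 Z=0
after  4: x0=0xd0 x1=0xf0 x2=0x24 x3=0xd0 x4=0xa0 x5=0x20  N=1 Z=0
after  5: x0=0xd0 x1=0xf0 x2=0x24 x3=0xd0 x4=0xa0 x5=0xf4  N=1 Z=0
-- IRQ taken; context saved, return-PC = 6 --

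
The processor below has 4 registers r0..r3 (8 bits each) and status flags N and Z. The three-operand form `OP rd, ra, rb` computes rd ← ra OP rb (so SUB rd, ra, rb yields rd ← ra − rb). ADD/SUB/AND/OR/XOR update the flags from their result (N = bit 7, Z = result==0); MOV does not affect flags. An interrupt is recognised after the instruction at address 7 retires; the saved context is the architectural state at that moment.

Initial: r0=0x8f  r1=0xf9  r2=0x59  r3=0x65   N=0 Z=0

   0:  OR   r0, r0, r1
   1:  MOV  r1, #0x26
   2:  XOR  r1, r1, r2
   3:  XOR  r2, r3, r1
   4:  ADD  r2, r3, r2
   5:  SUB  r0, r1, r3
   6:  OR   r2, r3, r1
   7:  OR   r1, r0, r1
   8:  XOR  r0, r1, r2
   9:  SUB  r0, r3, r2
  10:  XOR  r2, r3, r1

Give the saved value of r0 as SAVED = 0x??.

after  0: r0=0xff r1=0xf9 r2=0x59 r3=0x65  N=1 Z=0
after  1: r0=0xff r1=0x26 r2=0x59 r3=0x65  N=1 Z=0
after  2: r0=0xff r1=0x7f r2=0x59 r3=0x65  N=0 Z=0
after  3: r0=0xff r1=0x7f r2=0x1a r3=0x65  N=0 Z=0
after  4: r0=0xff r1=0x7f r2=0x7f r3=0x65  N=0 Z=0
after  5: r0=0x1a r1=0x7f r2=0x7f r3=0x65  N=0 Z=0
after  6: r0=0x1a r1=0x7f r2=0x7f r3=0x65  N=0 Z=0
after  7: r0=0x1a r1=0x7f r2=0x7f r3=0x65  N=0 Z=0
-- IRQ taken; context saved, return-PC = 8 --

SAVED = 0x1a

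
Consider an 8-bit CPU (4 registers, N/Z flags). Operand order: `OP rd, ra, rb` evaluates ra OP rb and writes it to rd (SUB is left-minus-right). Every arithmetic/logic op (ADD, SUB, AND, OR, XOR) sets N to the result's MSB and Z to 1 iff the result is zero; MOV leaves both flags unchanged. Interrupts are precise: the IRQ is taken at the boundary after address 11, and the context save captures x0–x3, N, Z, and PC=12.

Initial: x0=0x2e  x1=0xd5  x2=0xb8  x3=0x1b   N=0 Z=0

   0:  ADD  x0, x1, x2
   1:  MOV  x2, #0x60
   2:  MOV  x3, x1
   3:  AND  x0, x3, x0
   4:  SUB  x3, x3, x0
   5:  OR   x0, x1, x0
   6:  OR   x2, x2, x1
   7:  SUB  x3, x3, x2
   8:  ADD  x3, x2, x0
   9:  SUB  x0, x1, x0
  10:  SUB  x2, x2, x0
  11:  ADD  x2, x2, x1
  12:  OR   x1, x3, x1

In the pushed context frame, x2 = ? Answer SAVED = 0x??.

SAVED = 0xca

after  0: x0=0x8d x1=0xd5 x2=0xb8 x3=0x1b  N=1 Z=0
after  1: x0=0x8d x1=0xd5 x2=0x60 x3=0x1b  N=1 Z=0
after  2: x0=0x8d x1=0xd5 x2=0x60 x3=0xd5  N=1 Z=0
after  3: x0=0x85 x1=0xd5 x2=0x60 x3=0xd5  N=1 Z=0
after  4: x0=0x85 x1=0xd5 x2=0x60 x3=0x50  N=0 Z=0
after  5: x0=0xd5 x1=0xd5 x2=0x60 x3=0x50  N=1 Z=0
after  6: x0=0xd5 x1=0xd5 x2=0xf5 x3=0x50  N=1 Z=0
after  7: x0=0xd5 x1=0xd5 x2=0xf5 x3=0x5b  N=0 Z=0
after  8: x0=0xd5 x1=0xd5 x2=0xf5 x3=0xca  N=1 Z=0
after  9: x0=0x00 x1=0xd5 x2=0xf5 x3=0xca  N=0 Z=1
after 10: x0=0x00 x1=0xd5 x2=0xf5 x3=0xca  N=1 Z=0
after 11: x0=0x00 x1=0xd5 x2=0xca x3=0xca  N=1 Z=0
-- IRQ taken; context saved, return-PC = 12 --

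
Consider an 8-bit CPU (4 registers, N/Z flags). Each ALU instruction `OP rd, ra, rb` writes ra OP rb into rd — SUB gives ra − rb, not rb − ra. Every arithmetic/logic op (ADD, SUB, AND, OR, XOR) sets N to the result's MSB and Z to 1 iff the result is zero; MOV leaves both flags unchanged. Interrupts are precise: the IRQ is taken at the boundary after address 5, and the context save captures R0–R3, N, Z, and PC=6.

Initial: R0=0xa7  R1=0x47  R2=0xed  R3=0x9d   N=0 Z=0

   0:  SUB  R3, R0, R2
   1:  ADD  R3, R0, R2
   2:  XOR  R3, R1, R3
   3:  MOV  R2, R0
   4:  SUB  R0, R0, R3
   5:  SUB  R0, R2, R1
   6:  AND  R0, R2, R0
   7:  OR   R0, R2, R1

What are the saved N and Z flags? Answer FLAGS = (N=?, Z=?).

after  0: R0=0xa7 R1=0x47 R2=0xed R3=0xba  N=1 Z=0
after  1: R0=0xa7 R1=0x47 R2=0xed R3=0x94  N=1 Z=0
after  2: R0=0xa7 R1=0x47 R2=0xed R3=0xd3  N=1 Z=0
after  3: R0=0xa7 R1=0x47 R2=0xa7 R3=0xd3  N=1 Z=0
after  4: R0=0xd4 R1=0x47 R2=0xa7 R3=0xd3  N=1 Z=0
after  5: R0=0x60 R1=0x47 R2=0xa7 R3=0xd3  N=0 Z=0
-- IRQ taken; context saved, return-PC = 6 --

FLAGS = (N=0, Z=0)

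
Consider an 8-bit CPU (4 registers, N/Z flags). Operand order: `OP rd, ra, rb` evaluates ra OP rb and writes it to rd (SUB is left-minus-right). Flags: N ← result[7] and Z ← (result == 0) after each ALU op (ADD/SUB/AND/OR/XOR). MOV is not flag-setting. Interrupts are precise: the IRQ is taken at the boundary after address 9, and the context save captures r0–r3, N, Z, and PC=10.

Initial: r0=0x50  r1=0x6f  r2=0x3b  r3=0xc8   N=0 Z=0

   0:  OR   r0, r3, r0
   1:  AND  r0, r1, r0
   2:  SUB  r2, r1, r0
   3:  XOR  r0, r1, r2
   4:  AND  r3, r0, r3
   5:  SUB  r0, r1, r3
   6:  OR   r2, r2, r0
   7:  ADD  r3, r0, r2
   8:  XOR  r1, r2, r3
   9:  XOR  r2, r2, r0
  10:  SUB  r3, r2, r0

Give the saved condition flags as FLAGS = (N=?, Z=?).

FLAGS = (N=0, Z=1)

after  0: r0=0xd8 r1=0x6f r2=0x3b r3=0xc8  N=1 Z=0
after  1: r0=0x48 r1=0x6f r2=0x3b r3=0xc8  N=0 Z=0
after  2: r0=0x48 r1=0x6f r2=0x27 r3=0xc8  N=0 Z=0
after  3: r0=0x48 r1=0x6f r2=0x27 r3=0xc8  N=0 Z=0
after  4: r0=0x48 r1=0x6f r2=0x27 r3=0x48  N=0 Z=0
after  5: r0=0x27 r1=0x6f r2=0x27 r3=0x48  N=0 Z=0
after  6: r0=0x27 r1=0x6f r2=0x27 r3=0x48  N=0 Z=0
after  7: r0=0x27 r1=0x6f r2=0x27 r3=0x4e  N=0 Z=0
after  8: r0=0x27 r1=0x69 r2=0x27 r3=0x4e  N=0 Z=0
after  9: r0=0x27 r1=0x69 r2=0x00 r3=0x4e  N=0 Z=1
-- IRQ taken; context saved, return-PC = 10 --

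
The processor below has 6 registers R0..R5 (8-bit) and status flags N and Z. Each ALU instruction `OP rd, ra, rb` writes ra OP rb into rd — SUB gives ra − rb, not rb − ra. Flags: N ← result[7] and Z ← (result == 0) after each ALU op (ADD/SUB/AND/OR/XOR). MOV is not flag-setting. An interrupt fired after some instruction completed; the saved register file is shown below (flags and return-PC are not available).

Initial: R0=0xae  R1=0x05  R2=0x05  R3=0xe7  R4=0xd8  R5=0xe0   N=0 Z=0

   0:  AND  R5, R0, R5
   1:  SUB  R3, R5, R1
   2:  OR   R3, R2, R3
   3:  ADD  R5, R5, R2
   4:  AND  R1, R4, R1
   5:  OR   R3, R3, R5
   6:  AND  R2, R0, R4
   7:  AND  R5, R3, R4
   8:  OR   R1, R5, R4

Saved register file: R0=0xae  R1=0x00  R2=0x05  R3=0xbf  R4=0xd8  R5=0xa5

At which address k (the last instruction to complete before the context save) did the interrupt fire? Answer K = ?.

K = 5

after  0: R0=0xae R1=0x05 R2=0x05 R3=0xe7 R4=0xd8 R5=0xa0  N=1 Z=0
after  1: R0=0xae R1=0x05 R2=0x05 R3=0x9b R4=0xd8 R5=0xa0  N=1 Z=0
after  2: R0=0xae R1=0x05 R2=0x05 R3=0x9f R4=0xd8 R5=0xa0  N=1 Z=0
after  3: R0=0xae R1=0x05 R2=0x05 R3=0x9f R4=0xd8 R5=0xa5  N=1 Z=0
after  4: R0=0xae R1=0x00 R2=0x05 R3=0x9f R4=0xd8 R5=0xa5  N=0 Z=1
after  5: R0=0xae R1=0x00 R2=0x05 R3=0xbf R4=0xd8 R5=0xa5  N=1 Z=0
-- IRQ taken; context saved, return-PC = 6 --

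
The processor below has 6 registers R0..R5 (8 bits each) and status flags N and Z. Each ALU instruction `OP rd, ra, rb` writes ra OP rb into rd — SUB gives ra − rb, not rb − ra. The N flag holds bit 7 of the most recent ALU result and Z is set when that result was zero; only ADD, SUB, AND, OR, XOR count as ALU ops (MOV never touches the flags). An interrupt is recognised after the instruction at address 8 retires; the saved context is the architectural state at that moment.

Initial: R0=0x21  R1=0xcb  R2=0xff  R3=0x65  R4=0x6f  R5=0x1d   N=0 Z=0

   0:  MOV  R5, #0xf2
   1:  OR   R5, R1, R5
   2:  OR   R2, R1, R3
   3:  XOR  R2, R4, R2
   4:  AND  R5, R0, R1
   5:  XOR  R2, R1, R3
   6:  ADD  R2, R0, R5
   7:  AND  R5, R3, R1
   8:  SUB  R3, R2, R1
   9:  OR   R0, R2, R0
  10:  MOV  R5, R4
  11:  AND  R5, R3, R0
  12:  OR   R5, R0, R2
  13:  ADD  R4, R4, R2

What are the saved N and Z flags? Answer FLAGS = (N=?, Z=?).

FLAGS = (N=0, Z=0)

after  0: R0=0x21 R1=0xcb R2=0xff R3=0x65 R4=0x6f R5=0xf2  N=0 Z=0
after  1: R0=0x21 R1=0xcb R2=0xff R3=0x65 R4=0x6f R5=0xfb  N=1 Z=0
after  2: R0=0x21 R1=0xcb R2=0xef R3=0x65 R4=0x6f R5=0xfb  N=1 Z=0
after  3: R0=0x21 R1=0xcb R2=0x80 R3=0x65 R4=0x6f R5=0xfb  N=1 Z=0
after  4: R0=0x21 R1=0xcb R2=0x80 R3=0x65 R4=0x6f R5=0x01  N=0 Z=0
after  5: R0=0x21 R1=0xcb R2=0xae R3=0x65 R4=0x6f R5=0x01  N=1 Z=0
after  6: R0=0x21 R1=0xcb R2=0x22 R3=0x65 R4=0x6f R5=0x01  N=0 Z=0
after  7: R0=0x21 R1=0xcb R2=0x22 R3=0x65 R4=0x6f R5=0x41  N=0 Z=0
after  8: R0=0x21 R1=0xcb R2=0x22 R3=0x57 R4=0x6f R5=0x41  N=0 Z=0
-- IRQ taken; context saved, return-PC = 9 --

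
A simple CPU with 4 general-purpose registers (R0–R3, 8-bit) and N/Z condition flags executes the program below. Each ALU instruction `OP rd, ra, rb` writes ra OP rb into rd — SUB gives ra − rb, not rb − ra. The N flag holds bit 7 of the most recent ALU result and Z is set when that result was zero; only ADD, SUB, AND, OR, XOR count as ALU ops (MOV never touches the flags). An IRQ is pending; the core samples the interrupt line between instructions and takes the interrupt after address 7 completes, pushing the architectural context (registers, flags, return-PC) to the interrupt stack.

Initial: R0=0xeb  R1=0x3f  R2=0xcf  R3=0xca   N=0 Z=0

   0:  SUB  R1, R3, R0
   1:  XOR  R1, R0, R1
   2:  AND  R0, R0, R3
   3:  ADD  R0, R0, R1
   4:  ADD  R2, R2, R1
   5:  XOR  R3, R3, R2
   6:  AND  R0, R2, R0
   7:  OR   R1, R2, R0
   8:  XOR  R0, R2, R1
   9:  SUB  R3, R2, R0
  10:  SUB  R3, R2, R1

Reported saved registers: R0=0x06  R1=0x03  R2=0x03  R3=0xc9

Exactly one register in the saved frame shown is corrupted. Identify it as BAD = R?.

BAD = R0

after  0: R0=0xeb R1=0xdf R2=0xcf R3=0xca  N=1 Z=0
after  1: R0=0xeb R1=0x34 R2=0xcf R3=0xca  N=0 Z=0
after  2: R0=0xca R1=0x34 R2=0xcf R3=0xca  N=1 Z=0
after  3: R0=0xfe R1=0x34 R2=0xcf R3=0xca  N=1 Z=0
after  4: R0=0xfe R1=0x34 R2=0x03 R3=0xca  N=0 Z=0
after  5: R0=0xfe R1=0x34 R2=0x03 R3=0xc9  N=1 Z=0
after  6: R0=0x02 R1=0x34 R2=0x03 R3=0xc9  N=0 Z=0
after  7: R0=0x02 R1=0x03 R2=0x03 R3=0xc9  N=0 Z=0
-- IRQ taken; context saved, return-PC = 8 --
mismatch: R0: reported 0x06 vs actual 0x02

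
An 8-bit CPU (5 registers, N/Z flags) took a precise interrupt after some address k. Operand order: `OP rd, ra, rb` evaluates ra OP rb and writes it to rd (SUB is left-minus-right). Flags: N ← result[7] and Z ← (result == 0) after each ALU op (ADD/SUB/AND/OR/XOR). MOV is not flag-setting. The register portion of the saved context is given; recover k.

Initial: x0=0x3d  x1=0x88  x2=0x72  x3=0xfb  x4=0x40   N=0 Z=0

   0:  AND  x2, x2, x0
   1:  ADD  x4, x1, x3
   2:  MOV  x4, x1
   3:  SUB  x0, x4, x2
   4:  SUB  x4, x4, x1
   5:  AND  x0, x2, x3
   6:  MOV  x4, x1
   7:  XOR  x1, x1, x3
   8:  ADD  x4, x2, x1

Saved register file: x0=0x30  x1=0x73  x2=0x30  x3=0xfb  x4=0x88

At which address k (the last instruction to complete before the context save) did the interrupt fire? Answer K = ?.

after  0: x0=0x3d x1=0x88 x2=0x30 x3=0xfb x4=0x40  N=0 Z=0
after  1: x0=0x3d x1=0x88 x2=0x30 x3=0xfb x4=0x83  N=1 Z=0
after  2: x0=0x3d x1=0x88 x2=0x30 x3=0xfb x4=0x88  N=1 Z=0
after  3: x0=0x58 x1=0x88 x2=0x30 x3=0xfb x4=0x88  N=0 Z=0
after  4: x0=0x58 x1=0x88 x2=0x30 x3=0xfb x4=0x00  N=0 Z=1
after  5: x0=0x30 x1=0x88 x2=0x30 x3=0xfb x4=0x00  N=0 Z=0
after  6: x0=0x30 x1=0x88 x2=0x30 x3=0xfb x4=0x88  N=0 Z=0
after  7: x0=0x30 x1=0x73 x2=0x30 x3=0xfb x4=0x88  N=0 Z=0
-- IRQ taken; context saved, return-PC = 8 --

K = 7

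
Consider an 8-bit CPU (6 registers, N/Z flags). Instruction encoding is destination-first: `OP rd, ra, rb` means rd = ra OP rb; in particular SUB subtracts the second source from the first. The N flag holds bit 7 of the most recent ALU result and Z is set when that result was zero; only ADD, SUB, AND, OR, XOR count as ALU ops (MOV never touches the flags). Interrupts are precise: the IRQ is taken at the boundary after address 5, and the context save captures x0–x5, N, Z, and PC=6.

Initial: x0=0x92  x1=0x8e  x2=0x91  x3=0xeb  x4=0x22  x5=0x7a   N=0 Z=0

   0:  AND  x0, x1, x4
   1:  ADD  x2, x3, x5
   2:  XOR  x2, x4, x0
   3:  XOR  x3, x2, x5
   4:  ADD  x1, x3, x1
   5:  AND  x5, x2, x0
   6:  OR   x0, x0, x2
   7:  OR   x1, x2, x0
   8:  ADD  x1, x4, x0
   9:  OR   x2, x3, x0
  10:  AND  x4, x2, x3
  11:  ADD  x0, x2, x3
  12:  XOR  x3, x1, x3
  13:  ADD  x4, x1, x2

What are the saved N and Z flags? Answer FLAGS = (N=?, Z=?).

after  0: x0=0x02 x1=0x8e x2=0x91 x3=0xeb x4=0x22 x5=0x7a  N=0 Z=0
after  1: x0=0x02 x1=0x8e x2=0x65 x3=0xeb x4=0x22 x5=0x7a  N=0 Z=0
after  2: x0=0x02 x1=0x8e x2=0x20 x3=0xeb x4=0x22 x5=0x7a  N=0 Z=0
after  3: x0=0x02 x1=0x8e x2=0x20 x3=0x5a x4=0x22 x5=0x7a  N=0 Z=0
after  4: x0=0x02 x1=0xe8 x2=0x20 x3=0x5a x4=0x22 x5=0x7a  N=1 Z=0
after  5: x0=0x02 x1=0xe8 x2=0x20 x3=0x5a x4=0x22 x5=0x00  N=0 Z=1
-- IRQ taken; context saved, return-PC = 6 --

FLAGS = (N=0, Z=1)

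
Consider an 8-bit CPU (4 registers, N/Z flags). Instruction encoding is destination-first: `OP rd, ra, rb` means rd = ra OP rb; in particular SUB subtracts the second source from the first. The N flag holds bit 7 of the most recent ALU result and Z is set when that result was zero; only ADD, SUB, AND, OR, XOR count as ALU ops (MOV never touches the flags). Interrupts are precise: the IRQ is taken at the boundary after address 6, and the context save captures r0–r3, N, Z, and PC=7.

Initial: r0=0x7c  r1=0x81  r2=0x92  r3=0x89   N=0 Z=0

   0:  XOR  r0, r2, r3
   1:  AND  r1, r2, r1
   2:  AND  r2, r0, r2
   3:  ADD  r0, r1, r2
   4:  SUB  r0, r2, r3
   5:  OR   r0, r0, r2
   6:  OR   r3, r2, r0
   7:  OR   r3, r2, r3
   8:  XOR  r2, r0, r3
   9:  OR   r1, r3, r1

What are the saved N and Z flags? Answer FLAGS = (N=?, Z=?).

after  0: r0=0x1b r1=0x81 r2=0x92 r3=0x89  N=0 Z=0
after  1: r0=0x1b r1=0x80 r2=0x92 r3=0x89  N=1 Z=0
after  2: r0=0x1b r1=0x80 r2=0x12 r3=0x89  N=0 Z=0
after  3: r0=0x92 r1=0x80 r2=0x12 r3=0x89  N=1 Z=0
after  4: r0=0x89 r1=0x80 r2=0x12 r3=0x89  N=1 Z=0
after  5: r0=0x9b r1=0x80 r2=0x12 r3=0x89  N=1 Z=0
after  6: r0=0x9b r1=0x80 r2=0x12 r3=0x9b  N=1 Z=0
-- IRQ taken; context saved, return-PC = 7 --

FLAGS = (N=1, Z=0)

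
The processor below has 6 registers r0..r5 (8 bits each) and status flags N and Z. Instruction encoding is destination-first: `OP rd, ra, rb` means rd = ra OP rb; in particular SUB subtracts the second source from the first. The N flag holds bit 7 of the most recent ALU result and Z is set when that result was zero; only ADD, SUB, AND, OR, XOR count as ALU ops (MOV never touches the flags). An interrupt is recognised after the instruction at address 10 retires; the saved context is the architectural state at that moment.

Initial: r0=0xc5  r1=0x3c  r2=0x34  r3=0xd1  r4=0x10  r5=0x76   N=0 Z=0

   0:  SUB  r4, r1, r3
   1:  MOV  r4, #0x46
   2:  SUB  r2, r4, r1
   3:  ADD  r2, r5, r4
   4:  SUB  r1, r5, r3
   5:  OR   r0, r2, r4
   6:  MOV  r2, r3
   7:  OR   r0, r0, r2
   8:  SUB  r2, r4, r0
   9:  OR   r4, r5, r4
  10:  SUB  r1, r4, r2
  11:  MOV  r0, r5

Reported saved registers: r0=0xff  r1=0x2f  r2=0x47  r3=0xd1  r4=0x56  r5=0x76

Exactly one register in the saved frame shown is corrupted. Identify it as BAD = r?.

after  0: r0=0xc5 r1=0x3c r2=0x34 r3=0xd1 r4=0x6b r5=0x76  N=0 Z=0
after  1: r0=0xc5 r1=0x3c r2=0x34 r3=0xd1 r4=0x46 r5=0x76  N=0 Z=0
after  2: r0=0xc5 r1=0x3c r2=0x0a r3=0xd1 r4=0x46 r5=0x76  N=0 Z=0
after  3: r0=0xc5 r1=0x3c r2=0xbc r3=0xd1 r4=0x46 r5=0x76  N=1 Z=0
after  4: r0=0xc5 r1=0xa5 r2=0xbc r3=0xd1 r4=0x46 r5=0x76  N=1 Z=0
after  5: r0=0xfe r1=0xa5 r2=0xbc r3=0xd1 r4=0x46 r5=0x76  N=1 Z=0
after  6: r0=0xfe r1=0xa5 r2=0xd1 r3=0xd1 r4=0x46 r5=0x76  N=1 Z=0
after  7: r0=0xff r1=0xa5 r2=0xd1 r3=0xd1 r4=0x46 r5=0x76  N=1 Z=0
after  8: r0=0xff r1=0xa5 r2=0x47 r3=0xd1 r4=0x46 r5=0x76  N=0 Z=0
after  9: r0=0xff r1=0xa5 r2=0x47 r3=0xd1 r4=0x76 r5=0x76  N=0 Z=0
after 10: r0=0xff r1=0x2f r2=0x47 r3=0xd1 r4=0x76 r5=0x76  N=0 Z=0
-- IRQ taken; context saved, return-PC = 11 --
mismatch: r4: reported 0x56 vs actual 0x76

BAD = r4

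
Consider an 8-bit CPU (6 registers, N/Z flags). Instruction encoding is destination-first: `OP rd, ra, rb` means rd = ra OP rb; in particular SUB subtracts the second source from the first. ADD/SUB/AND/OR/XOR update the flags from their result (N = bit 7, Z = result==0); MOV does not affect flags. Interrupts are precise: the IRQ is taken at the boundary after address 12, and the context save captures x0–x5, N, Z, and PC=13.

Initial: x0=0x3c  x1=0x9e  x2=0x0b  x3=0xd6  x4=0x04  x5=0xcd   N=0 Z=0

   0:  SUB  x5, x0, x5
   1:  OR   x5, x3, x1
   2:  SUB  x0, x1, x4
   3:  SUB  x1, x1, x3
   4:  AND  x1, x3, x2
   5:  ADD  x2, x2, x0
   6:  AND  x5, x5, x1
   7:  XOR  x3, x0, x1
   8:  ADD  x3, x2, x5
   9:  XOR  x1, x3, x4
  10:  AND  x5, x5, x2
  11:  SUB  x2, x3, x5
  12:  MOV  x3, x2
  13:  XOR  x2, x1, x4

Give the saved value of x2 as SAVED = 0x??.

SAVED = 0xa7

after  0: x0=0x3c x1=0x9e x2=0x0b x3=0xd6 x4=0x04 x5=0x6f  N=0 Z=0
after  1: x0=0x3c x1=0x9e x2=0x0b x3=0xd6 x4=0x04 x5=0xde  N=1 Z=0
after  2: x0=0x9a x1=0x9e x2=0x0b x3=0xd6 x4=0x04 x5=0xde  N=1 Z=0
after  3: x0=0x9a x1=0xc8 x2=0x0b x3=0xd6 x4=0x04 x5=0xde  N=1 Z=0
after  4: x0=0x9a x1=0x02 x2=0x0b x3=0xd6 x4=0x04 x5=0xde  N=0 Z=0
after  5: x0=0x9a x1=0x02 x2=0xa5 x3=0xd6 x4=0x04 x5=0xde  N=1 Z=0
after  6: x0=0x9a x1=0x02 x2=0xa5 x3=0xd6 x4=0x04 x5=0x02  N=0 Z=0
after  7: x0=0x9a x1=0x02 x2=0xa5 x3=0x98 x4=0x04 x5=0x02  N=1 Z=0
after  8: x0=0x9a x1=0x02 x2=0xa5 x3=0xa7 x4=0x04 x5=0x02  N=1 Z=0
after  9: x0=0x9a x1=0xa3 x2=0xa5 x3=0xa7 x4=0x04 x5=0x02  N=1 Z=0
after 10: x0=0x9a x1=0xa3 x2=0xa5 x3=0xa7 x4=0x04 x5=0x00  N=0 Z=1
after 11: x0=0x9a x1=0xa3 x2=0xa7 x3=0xa7 x4=0x04 x5=0x00  N=1 Z=0
after 12: x0=0x9a x1=0xa3 x2=0xa7 x3=0xa7 x4=0x04 x5=0x00  N=1 Z=0
-- IRQ taken; context saved, return-PC = 13 --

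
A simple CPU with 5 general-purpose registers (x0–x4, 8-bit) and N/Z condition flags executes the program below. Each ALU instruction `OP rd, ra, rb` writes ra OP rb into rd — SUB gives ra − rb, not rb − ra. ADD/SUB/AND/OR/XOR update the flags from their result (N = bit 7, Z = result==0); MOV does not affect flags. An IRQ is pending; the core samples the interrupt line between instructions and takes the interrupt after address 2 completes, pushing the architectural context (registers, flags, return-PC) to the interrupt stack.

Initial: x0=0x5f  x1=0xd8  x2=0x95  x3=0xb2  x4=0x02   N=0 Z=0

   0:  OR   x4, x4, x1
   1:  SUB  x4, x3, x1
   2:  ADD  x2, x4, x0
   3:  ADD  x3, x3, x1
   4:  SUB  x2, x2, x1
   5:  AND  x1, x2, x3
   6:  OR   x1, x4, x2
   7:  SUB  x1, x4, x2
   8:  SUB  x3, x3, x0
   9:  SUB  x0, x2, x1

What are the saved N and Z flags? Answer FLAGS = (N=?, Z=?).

after  0: x0=0x5f x1=0xd8 x2=0x95 x3=0xb2 x4=0xda  N=1 Z=0
after  1: x0=0x5f x1=0xd8 x2=0x95 x3=0xb2 x4=0xda  N=1 Z=0
after  2: x0=0x5f x1=0xd8 x2=0x39 x3=0xb2 x4=0xda  N=0 Z=0
-- IRQ taken; context saved, return-PC = 3 --

FLAGS = (N=0, Z=0)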